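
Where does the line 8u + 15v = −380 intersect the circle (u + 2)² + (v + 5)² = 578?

(−25, −12) and (5, −28)

Substitute v = (−380 − 8u)/15:
289u² + 5780u − 36125 = 0  ⟹  u² + 20u − 125 = 0
u = 5 or u = −25, giving (5, −28) and (−25, −12).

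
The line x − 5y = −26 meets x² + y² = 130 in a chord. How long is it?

Centre (0, 0), r² = 130. Perpendicular distance d from centre to line = |26| / √26 = 26/√26.
Chord = 2√(r² − d²) = 2·√(104) = 4√26.

4√26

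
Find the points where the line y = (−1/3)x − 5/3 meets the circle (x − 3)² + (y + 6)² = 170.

From the line, y = (−5 − x)/3. Substituting:
10x² − 80x − 1280 = 0  ⟹  x² − 8x − 128 = 0
x = 16 or x = −8, giving (16, −7) and (−8, 1).

(−8, 1) and (16, −7)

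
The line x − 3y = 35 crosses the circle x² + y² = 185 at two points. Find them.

(−4, −13) and (11, −8)

From the line, y = (−35 + x)/3. Substituting:
10x² − 70x − 440 = 0  ⟹  x² − 7x − 44 = 0
x = 11 or x = −4, giving (11, −8) and (−4, −13).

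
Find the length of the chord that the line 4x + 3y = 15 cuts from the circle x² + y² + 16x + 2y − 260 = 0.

30

Substitute y = (15 − 4x)/3:
25x² − 2025 = 0  ⟹  x² − 81 = 0
x = 9 or x = −9, giving (9, −7) and (−9, 17).
Chord length = distance between (9, −7) and (−9, 17) = √900 = 30.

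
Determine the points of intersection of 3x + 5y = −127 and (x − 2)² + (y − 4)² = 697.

(−14, −17) and (−9, −20)

Substitute y = (−127 − 3x)/5:
34x² + 782x + 4284 = 0  ⟹  x² + 23x + 126 = 0
x = −9 or x = −14, giving (−9, −20) and (−14, −17).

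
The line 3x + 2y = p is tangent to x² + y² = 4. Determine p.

Tangency holds when the distance from the centre (0, 0) to the line equals the radius 2:
|3·0 + 2·0 − p| / √13 = 2
|p| = 2√13.

p = ±2√13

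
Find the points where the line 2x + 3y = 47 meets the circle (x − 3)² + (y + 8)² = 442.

(4, 13) and (22, 1)

Substitute y = (47 − 2x)/3:
13x² − 338x + 1144 = 0  ⟹  x² − 26x + 88 = 0
x = 22 or x = 4, giving (22, 1) and (4, 13).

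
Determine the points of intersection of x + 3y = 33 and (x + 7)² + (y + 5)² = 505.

(−15, 16) and (12, 7)

From the line, y = (33 − x)/3. Substituting:
10x² + 30x − 1800 = 0  ⟹  x² + 3x − 180 = 0
x = 12 or x = −15, giving (12, 7) and (−15, 16).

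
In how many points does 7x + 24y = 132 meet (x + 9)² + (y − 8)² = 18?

Centre (−9, 8), r² = 18. Distance² from centre to line = (−3)²/625 = 9/625.
Since d² < r², the line cuts the circle twice.

2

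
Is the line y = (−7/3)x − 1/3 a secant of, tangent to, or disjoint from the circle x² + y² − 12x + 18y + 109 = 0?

secant

Substituting the line into the circle gives 58x² − 472x + 928 = 0.
Δ = 222784 − 215296 = 7488.
Two real roots: the line is a secant.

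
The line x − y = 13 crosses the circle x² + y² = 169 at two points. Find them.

(0, −13) and (13, 0)

Express y = x − 13 and substitute into the circle:
2x² − 26x = 0  ⟹  x² − 13x = 0
x = 13 or x = 0, giving (13, 0) and (0, −13).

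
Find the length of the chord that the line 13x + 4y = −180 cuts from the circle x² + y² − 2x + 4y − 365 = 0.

2√185

Centre (1, −2), r² = 370. Perpendicular distance d from centre to line = |185| / √185 = 185/√185.
Half the chord is √(r² − d²) = √(185), so the full chord is 2√185.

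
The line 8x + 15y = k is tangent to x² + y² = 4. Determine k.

For a tangent, require d(centre, line) = r = 2.
|8·0 + 15·0 − k| / √289 = 2
|k| = 2·17, so k = 34 or k = −34.

k = −34 or k = 34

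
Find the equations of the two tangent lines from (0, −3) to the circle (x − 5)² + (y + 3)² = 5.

x − 2y = 6 and x + 2y = −6

Write the tangent as mx − y + (−3 − m·(0)) = 0 and set its distance from the centre to √5:
(5m − (0))² = 5(m² + 1)
4m² − 1 = 0, so m = 1/2 or m = −1/2.
With m = 1/2: x − 2y = 6. With m = −1/2: x + 2y = −6.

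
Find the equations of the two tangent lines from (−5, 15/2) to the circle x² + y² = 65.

A line y − (15/2) = m(x − (−5)) is tangent when its distance from (0, 0) is √65:
[m·(5) − (−15/2)]² = 65(m² + 1)
32m² − 60m + 7 = 0, so m = 7/4 or m = 1/8.
With m = 7/4: 7x − 4y = −65. With m = 1/8: x − 8y = −65.

7x − 4y = −65 and x − 8y = −65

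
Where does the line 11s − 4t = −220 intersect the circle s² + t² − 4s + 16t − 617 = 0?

From the line, t = (220 + 11s)/4. Substituting:
137s² + 5480s + 52608 = 0  ⟹  s² + 40s + 384 = 0
s = −16 or s = −24, giving (−16, 11) and (−24, −11).

(−24, −11) and (−16, 11)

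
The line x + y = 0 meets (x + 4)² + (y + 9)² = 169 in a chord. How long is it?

The distance from (−4, −9) to the line is 13/√2, and r² = 169.
Half the chord is √(r² − d²) = √(169/2), so the full chord is 13√2.

13√2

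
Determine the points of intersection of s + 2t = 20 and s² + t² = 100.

Substitute t = (20 − s)/2:
5s² − 40s = 0  ⟹  s² − 8s = 0
s = 8 or s = 0, giving (8, 6) and (0, 10).

(0, 10) and (8, 6)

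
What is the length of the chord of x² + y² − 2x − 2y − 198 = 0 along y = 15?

Substitute y = 15:
x² − 2x − 3 = 0
x = 3 or x = −1, giving (3, 15) and (−1, 15).
Chord length = distance between (3, 15) and (−1, 15) = √16 = 4.

4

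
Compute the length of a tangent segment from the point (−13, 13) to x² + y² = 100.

Centre (0, 0), r² = 100. |PO|² = (−13)² + (13)² = 338.
Power of the point: PT² = |PO|² − r² = 238, so PT = √238.

√238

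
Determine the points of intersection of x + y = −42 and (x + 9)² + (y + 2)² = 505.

(−28, −14) and (−21, −21)

Express y = −x − 42 and substitute into the circle:
2x² + 98x + 1176 = 0  ⟹  x² + 49x + 588 = 0
x = −21 or x = −28, giving (−21, −21) and (−28, −14).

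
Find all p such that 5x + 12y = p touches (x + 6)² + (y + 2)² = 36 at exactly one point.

For a tangent, require d(centre, line) = r = 6.
|5·(−6) + 12·(−2) − p| / √169 = 6
|p − (−54)| = 6·13, so p = 24 or p = −132.

p = −132 or p = 24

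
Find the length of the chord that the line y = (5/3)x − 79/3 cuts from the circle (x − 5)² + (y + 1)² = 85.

Centre (5, −1), r² = 85. Perpendicular distance d from centre to line = |−51| / √34 = 51/√34.
Chord = 2√(r² − d²) = 2·√(17/2) = √34.

√34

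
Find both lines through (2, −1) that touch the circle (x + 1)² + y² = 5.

x − 2y = 4 and 2x + y = 3

Write the tangent as mx − y + (−1 − m·(2)) = 0 and set its distance from the centre to √5:
[m·(−3) − (1)]² = 5(m² + 1)
2m² + 3m − 2 = 0, so m = 1/2 or m = −2.
Through (2, −1) these give x − 2y = 4 and 2x + y = 3.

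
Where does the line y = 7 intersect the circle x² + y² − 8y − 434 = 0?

Substitute y = 7:
x² − 441 = 0
x = 21 or x = −21, giving (21, 7) and (−21, 7).

(−21, 7) and (21, 7)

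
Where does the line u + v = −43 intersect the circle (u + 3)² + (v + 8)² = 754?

(−30, −13) and (−8, −35)

Substitute v = −u − 43:
2u² + 76u + 480 = 0  ⟹  u² + 38u + 240 = 0
u = −8 or u = −30, giving (−8, −35) and (−30, −13).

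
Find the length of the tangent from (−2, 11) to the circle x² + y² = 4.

Centre (0, 0), r² = 4. |PO|² = (−2)² + (11)² = 125.
The tangent meets the radius at right angles, so tangent² = |PO|² − r² = 125 − 4 = 121.

11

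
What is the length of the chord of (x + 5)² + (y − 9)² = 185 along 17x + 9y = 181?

√370

The distance from (−5, 9) to the line is 185/√370, and r² = 185.
Chord = 2√(r² − d²) = 2·√(185/2) = √370.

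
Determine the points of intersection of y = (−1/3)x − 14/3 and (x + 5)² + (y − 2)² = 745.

Substitute y = (−14 − x)/3:
10x² + 130x − 6080 = 0  ⟹  x² + 13x − 608 = 0
x = 19 or x = −32, giving (19, −11) and (−32, 6).

(−32, 6) and (19, −11)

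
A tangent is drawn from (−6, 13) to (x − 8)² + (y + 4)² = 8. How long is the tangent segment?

With centre O = (8, −4), |OP|² = 485 and r² = 8.
Power of the point: PT² = |PO|² − r² = 477, so PT = 3√53.

3√53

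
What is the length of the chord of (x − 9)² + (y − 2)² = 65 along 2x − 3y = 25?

From the line, y = (−25 + 2x)/3. Substituting:
13x² − 286x + 1105 = 0  ⟹  x² − 22x + 85 = 0
x = 17 or x = 5, giving (17, 3) and (5, −5).
|(17, 3) − (5, −5)| = √((12)² + (8)²) = 4√13.

4√13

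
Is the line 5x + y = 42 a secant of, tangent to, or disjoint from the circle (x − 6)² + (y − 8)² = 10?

secant

Substituting the line into the circle gives 26x² − 352x + 1182 = 0.
Δ = 123904 − 122928 = 976.
Two real roots: the line is a secant.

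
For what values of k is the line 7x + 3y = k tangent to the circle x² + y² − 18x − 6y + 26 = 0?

Tangency holds when the distance from the centre (9, 3) to the line equals the radius 8:
|7·9 + 3·3 − k| / √58 = 8
|k − (72)| = 8√58.

k = 72 ± 8√58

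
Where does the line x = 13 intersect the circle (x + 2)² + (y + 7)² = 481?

(13, −23) and (13, 9)

The line gives x = 13. Substituting into the circle:
y² + 14y − 207 = 0
y = 9 or y = −23, giving (13, 9) and (13, −23).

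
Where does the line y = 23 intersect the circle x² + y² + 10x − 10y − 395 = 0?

Express y = 23 and substitute into the circle:
x² + 10x − 96 = 0
x = 6 or x = −16, giving (6, 23) and (−16, 23).

(−16, 23) and (6, 23)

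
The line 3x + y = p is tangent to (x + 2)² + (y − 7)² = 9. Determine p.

p = 1 ± 3√10

For a tangent, require d(centre, line) = r = 3.
|3·(−2) + 1·7 − p| / √10 = 3
|p − (1)| = 3√10.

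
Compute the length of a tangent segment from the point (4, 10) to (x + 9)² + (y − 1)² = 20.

With centre O = (−9, 1), |OP|² = 250 and r² = 20.
By the tangent–radius right angle, tangent length = √(|PO|² − r²) = √230.

√230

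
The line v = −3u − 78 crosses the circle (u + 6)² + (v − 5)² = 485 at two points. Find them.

Substitute v = −3u − 78:
10u² + 510u + 6440 = 0  ⟹  u² + 51u + 644 = 0
u = −23 or u = −28, giving (−23, −9) and (−28, 6).

(−28, 6) and (−23, −9)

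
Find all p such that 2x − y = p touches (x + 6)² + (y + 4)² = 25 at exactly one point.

p = −8 ± 5√5

For a tangent, require d(centre, line) = r = 5.
|2·(−6) − 1·(−4) − p| / √5 = 5
|p − (−8)| = 5√5.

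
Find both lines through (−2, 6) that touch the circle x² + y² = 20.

2x − y = −10 and x + 2y = 10

Let a tangent through (−2, 6) have slope m. Its distance from (0, 0) must equal 2√5:
(2m − (−6))² = 20(m² + 1)
2m² − 3m − 2 = 0, so m = 2 or m = −1/2.
With m = 2: 2x − y = −10. With m = −1/2: x + 2y = 10.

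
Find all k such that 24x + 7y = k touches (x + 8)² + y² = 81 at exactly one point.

k = −417 or k = 33

For a tangent, require d(centre, line) = r = 9.
|24·(−8) + 7·0 − k| / √625 = 9
|k − (−192)| = 9·25, so k = 33 or k = −417.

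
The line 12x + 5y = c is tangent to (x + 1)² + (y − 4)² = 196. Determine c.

c = −174 or c = 190

For a tangent, require d(centre, line) = r = 14.
|12·(−1) + 5·4 − c| / √169 = 14
|c − (8)| = 14·13, so c = 190 or c = −174.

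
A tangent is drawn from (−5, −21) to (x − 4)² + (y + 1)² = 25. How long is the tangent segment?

The centre is (4, −1) and r = 5. The square of the distance from P to the centre is 81 + 400 = 481.
Power of the point: PT² = |PO|² − r² = 456, so PT = 2√114.

2√114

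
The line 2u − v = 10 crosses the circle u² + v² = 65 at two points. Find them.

(1, −8) and (7, 4)

Substitute v = 2u − 10:
5u² − 40u + 35 = 0  ⟹  u² − 8u + 7 = 0
u = 7 or u = 1, giving (7, 4) and (1, −8).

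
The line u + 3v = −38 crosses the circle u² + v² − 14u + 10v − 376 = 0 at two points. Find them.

Substitute v = (−38 − u)/3:
10u² − 80u − 3080 = 0  ⟹  u² − 8u − 308 = 0
u = 22 or u = −14, giving (22, −20) and (−14, −8).

(−14, −8) and (22, −20)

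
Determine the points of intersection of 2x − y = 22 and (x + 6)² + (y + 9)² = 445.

Express y = 2x − 22 and substitute into the circle:
5x² − 40x − 240 = 0  ⟹  x² − 8x − 48 = 0
x = 12 or x = −4, giving (12, 2) and (−4, −30).

(−4, −30) and (12, 2)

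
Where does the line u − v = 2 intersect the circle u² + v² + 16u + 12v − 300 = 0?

Substitute v = u − 2:
2u² + 24u − 320 = 0  ⟹  u² + 12u − 160 = 0
u = 8 or u = −20, giving (8, 6) and (−20, −22).

(−20, −22) and (8, 6)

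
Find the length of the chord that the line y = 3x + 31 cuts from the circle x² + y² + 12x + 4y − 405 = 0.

Substitute y = 3x + 31:
10x² + 210x + 680 = 0  ⟹  x² + 21x + 68 = 0
x = −4 or x = −17, giving (−4, 19) and (−17, −20).
Chord length = distance between (−4, 19) and (−17, −20) = √1690 = 13√10.

13√10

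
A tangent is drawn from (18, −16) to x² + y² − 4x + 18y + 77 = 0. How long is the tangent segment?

With centre O = (2, −9), |OP|² = 305 and r² = 8.
The tangent meets the radius at right angles, so tangent² = |PO|² − r² = 305 − 8 = 297.

3√33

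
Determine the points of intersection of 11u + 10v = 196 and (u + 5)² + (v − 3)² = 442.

Substitute v = (196 − 11u)/10:
221u² − 2652u − 14144 = 0  ⟹  u² − 12u − 64 = 0
u = 16 or u = −4, giving (16, 2) and (−4, 24).

(−4, 24) and (16, 2)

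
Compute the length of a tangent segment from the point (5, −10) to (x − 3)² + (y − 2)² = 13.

With centre O = (3, 2), |OP|² = 148 and r² = 13.
The tangent meets the radius at right angles, so tangent² = |PO|² − r² = 148 − 13 = 135.

3√15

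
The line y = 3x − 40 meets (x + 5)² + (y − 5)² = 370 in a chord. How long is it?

2√10

The distance from (−5, 5) to the line is 60/√10, and r² = 370.
Half the chord is √(r² − d²) = √(10), so the full chord is 2√10.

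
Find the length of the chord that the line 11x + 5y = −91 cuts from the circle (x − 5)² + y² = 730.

4√146

Centre (5, 0), r² = 730. Perpendicular distance d from centre to line = |146| / √146 = 146/√146.
Half the chord is √(r² − d²) = √(584), so the full chord is 4√146.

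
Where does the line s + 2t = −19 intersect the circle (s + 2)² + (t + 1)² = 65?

Substitute t = (−19 − s)/2:
5s² + 50s + 45 = 0  ⟹  s² + 10s + 9 = 0
s = −1 or s = −9, giving (−1, −9) and (−9, −5).

(−9, −5) and (−1, −9)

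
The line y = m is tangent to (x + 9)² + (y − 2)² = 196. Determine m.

m = −12 or m = 16

For a tangent, require d(centre, line) = r = 14.
|0·(−9) + 1·2 − m| / √1 = 14
|m − (2)| = 14, so m = 16 or m = −12.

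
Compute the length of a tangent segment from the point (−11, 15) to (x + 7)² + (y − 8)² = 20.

3√5

Centre (−7, 8), r² = 20. |PO|² = (−4)² + (7)² = 65.
The tangent meets the radius at right angles, so tangent² = |PO|² − r² = 65 − 20 = 45.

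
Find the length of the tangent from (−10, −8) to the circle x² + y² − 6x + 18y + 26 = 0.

With centre O = (3, −9), |OP|² = 170 and r² = 64.
By the tangent–radius right angle, tangent length = √(|PO|² − r²) = √106.

√106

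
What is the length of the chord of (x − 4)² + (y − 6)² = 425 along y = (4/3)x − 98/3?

10

Centre (4, 6), r² = 425. Perpendicular distance d from centre to line = |−100| / √25 = 100/√25.
Chord = 2√(r² − d²) = 2·√(25) = 10.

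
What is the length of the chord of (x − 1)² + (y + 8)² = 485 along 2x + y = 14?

Substitute y = −2x + 14:
5x² − 90x = 0  ⟹  x² − 18x = 0
x = 18 or x = 0, giving (18, −22) and (0, 14).
|(18, −22) − (0, 14)| = √((18)² + (−36)²) = 18√5.

18√5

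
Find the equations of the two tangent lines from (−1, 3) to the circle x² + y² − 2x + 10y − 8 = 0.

3x + 5y = 12 and 5x − 3y = −14

Write the tangent as mx − y + (3 − m·(−1)) = 0 and set its distance from the centre to √34:
(2m − (−8))² = 34(m² + 1)
15m² − 16m − 15 = 0, so m = −3/5 or m = 5/3.
Through (−1, 3) these give 3x + 5y = 12 and 5x − 3y = −14.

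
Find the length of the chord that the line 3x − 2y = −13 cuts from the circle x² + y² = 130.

6√13

Centre (0, 0), r² = 130. Perpendicular distance d from centre to line = |13| / √13 = 13/√13.
Chord = 2√(r² − d²) = 2·√(117) = 6√13.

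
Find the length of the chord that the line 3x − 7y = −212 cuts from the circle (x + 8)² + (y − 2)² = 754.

4√58

Centre (−8, 2), r² = 754. Perpendicular distance d from centre to line = |174| / √58 = 174/√58.
Chord = 2√(r² − d²) = 2·√(232) = 4√58.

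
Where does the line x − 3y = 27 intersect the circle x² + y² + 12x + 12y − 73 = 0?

(−15, −14) and (6, −7)

Express y = (−27 + x)/3 and substitute into the circle:
10x² + 90x − 900 = 0  ⟹  x² + 9x − 90 = 0
x = 6 or x = −15, giving (6, −7) and (−15, −14).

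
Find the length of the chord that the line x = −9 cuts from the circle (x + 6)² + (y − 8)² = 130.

22

The line gives x = −9. Substituting into the circle:
y² − 16y − 57 = 0
y = 19 or y = −3, giving (−9, 19) and (−9, −3).
|(−9, 19) − (−9, −3)| = √((0)² + (22)²) = 22.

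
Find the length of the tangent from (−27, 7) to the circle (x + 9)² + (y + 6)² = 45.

Centre (−9, −6), r² = 45. |PO|² = (−18)² + (13)² = 493.
By the tangent–radius right angle, tangent length = √(|PO|² − r²) = √448 = 8√7.

8√7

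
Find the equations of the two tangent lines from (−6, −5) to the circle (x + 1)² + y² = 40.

Let a tangent through (−6, −5) have slope m. Its distance from (−1, 0) must equal 2√10:
(5m − (5))² = 40(m² + 1)
3m² + 10m + 3 = 0, so m = −3 or m = −1/3.
With m = −3: 3x + y = −23. With m = −1/3: x + 3y = −21.

3x + y = −23 and x + 3y = −21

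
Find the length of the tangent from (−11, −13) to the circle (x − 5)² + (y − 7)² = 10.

With centre O = (5, 7), |OP|² = 656 and r² = 10.
The tangent meets the radius at right angles, so tangent² = |PO|² − r² = 656 − 10 = 646.

√646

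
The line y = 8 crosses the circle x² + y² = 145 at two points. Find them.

From the line, y = 8. Substituting:
x² − 81 = 0
x = 9 or x = −9, giving (9, 8) and (−9, 8).

(−9, 8) and (9, 8)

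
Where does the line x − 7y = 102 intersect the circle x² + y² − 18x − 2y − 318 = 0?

(−3, −15) and (25, −11)

Substitute y = (−102 + x)/7:
50x² − 1100x − 3750 = 0  ⟹  x² − 22x − 75 = 0
x = 25 or x = −3, giving (25, −11) and (−3, −15).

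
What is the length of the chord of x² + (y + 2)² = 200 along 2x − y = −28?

4√5

The distance from (0, −2) to the line is 30/√5, and r² = 200.
Chord = 2√(r² − d²) = 2·√(20) = 4√5.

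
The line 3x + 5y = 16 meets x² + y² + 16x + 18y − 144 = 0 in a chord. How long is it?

3√34

The distance from (−8, −9) to the line is 85/√34, and r² = 289.
Chord = 2√(r² − d²) = 2·√(153/2) = 3√34.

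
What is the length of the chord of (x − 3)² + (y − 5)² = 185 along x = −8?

The line gives x = −8. Substituting into the circle:
y² − 10y − 39 = 0
y = 13 or y = −3, giving (−8, 13) and (−8, −3).
Chord length = distance between (−8, 13) and (−8, −3) = √256 = 16.

16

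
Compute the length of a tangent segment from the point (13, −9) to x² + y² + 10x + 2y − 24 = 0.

13√2

With centre O = (−5, −1), |OP|² = 388 and r² = 50.
By the tangent–radius right angle, tangent length = √(|PO|² − r²) = √338 = 13√2.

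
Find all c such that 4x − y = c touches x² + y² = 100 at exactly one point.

c = ±10√17

The line touches the circle iff its distance from (0, 0) is 10:
|4·0 − 1·0 − c| / √17 = 10
|c| = 10√17.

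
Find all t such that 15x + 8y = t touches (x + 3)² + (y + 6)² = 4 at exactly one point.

Tangency holds when the distance from the centre (−3, −6) to the line equals the radius 2:
|15·(−3) + 8·(−6) − t| / √289 = 2
|t − (−93)| = 2·17, so t = −59 or t = −127.

t = −127 or t = −59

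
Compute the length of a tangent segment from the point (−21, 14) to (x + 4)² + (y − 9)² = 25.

Centre (−4, 9), r² = 25. |PO|² = (−17)² + (5)² = 314.
Power of the point: PT² = |PO|² − r² = 289, so PT = 17.

17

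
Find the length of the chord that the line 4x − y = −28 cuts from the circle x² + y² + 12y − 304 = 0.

The distance from (0, −6) to the line is 34/√17, and r² = 340.
Chord = 2√(r² − d²) = 2·√(272) = 8√17.

8√17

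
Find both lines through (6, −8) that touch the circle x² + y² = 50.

Let a tangent through (6, −8) have slope m. Its distance from (0, 0) must equal 5√2:
[m·(−6) − (8)]² = 50(m² + 1)
7m² − 48m − 7 = 0, so m = 7 or m = −1/7.
With m = 7: 7x − y = 50. With m = −1/7: x + 7y = −50.

7x − y = 50 and x + 7y = −50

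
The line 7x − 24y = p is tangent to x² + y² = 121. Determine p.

p = −275 or p = 275

The line touches the circle iff its distance from (0, 0) is 11:
|7·0 − 24·0 − p| / √625 = 11
|p| = 11·25, so p = 275 or p = −275.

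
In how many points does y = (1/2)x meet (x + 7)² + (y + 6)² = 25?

2

Centre (−7, −6), r² = 25. Distance² from centre to line = (5)²/5 = 5.
Since d² < r², the line cuts the circle twice.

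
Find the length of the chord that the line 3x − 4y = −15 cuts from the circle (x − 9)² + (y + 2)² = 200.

20

The distance from (9, −2) to the line is 50/√25, and r² = 200.
Half the chord is √(r² − d²) = √(100), so the full chord is 20.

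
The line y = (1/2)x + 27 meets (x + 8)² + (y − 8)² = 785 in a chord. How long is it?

Substitute y = (54 + x)/2:
5x² + 140x − 1440 = 0  ⟹  x² + 28x − 288 = 0
x = 8 or x = −36, giving (8, 31) and (−36, 9).
|(8, 31) − (−36, 9)| = √((44)² + (22)²) = 22√5.

22√5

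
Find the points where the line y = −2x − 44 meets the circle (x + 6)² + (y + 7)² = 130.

Express y = −2x − 44 and substitute into the circle:
5x² + 160x + 1275 = 0  ⟹  x² + 32x + 255 = 0
x = −15 or x = −17, giving (−15, −14) and (−17, −10).

(−17, −10) and (−15, −14)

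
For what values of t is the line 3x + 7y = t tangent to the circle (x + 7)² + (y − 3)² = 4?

The line touches the circle iff its distance from (−7, 3) is 2:
|3·(−7) + 7·3 − t| / √58 = 2
|t| = 2√58.

t = ±2√58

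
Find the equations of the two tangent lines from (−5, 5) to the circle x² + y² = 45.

x − 2y = −15 and 2x − y = −15

Write the tangent as mx − y + (5 − m·(−5)) = 0 and set its distance from the centre to 3√5:
[m·(5) − (−5)]² = 45(m² + 1)
2m² − 5m + 2 = 0, so m = 1/2 or m = 2.
Through (−5, 5) these give x − 2y = −15 and 2x − y = −15.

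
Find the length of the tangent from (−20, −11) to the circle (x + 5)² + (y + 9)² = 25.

With centre O = (−5, −9), |OP|² = 229 and r² = 25.
The tangent meets the radius at right angles, so tangent² = |PO|² − r² = 229 − 25 = 204.

2√51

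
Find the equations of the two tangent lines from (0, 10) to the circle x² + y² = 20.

2x − y = −10 and 2x + y = 10

Write the tangent as mx − y + (10 − m·(0)) = 0 and set its distance from the centre to 2√5:
(0m − (−10))² = 20(m² + 1)
m² − 4 = 0, so m = 2 or m = −2.
With m = 2: 2x − y = −10. With m = −2: 2x + y = 10.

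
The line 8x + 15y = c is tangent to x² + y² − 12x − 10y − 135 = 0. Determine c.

c = −115 or c = 361

Tangency holds when the distance from the centre (6, 5) to the line equals the radius 14:
|8·6 + 15·5 − c| / √289 = 14
|c − (123)| = 14·17, so c = 361 or c = −115.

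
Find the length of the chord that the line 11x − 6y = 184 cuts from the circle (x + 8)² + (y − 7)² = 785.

2√157

Substitute y = (−184 + 11x)/6:
157x² − 4396x + 25120 = 0  ⟹  x² − 28x + 160 = 0
x = 20 or x = 8, giving (20, 6) and (8, −16).
|(20, 6) − (8, −16)| = √((12)² + (22)²) = 2√157.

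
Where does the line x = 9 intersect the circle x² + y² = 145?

(9, −8) and (9, 8)

The line gives x = 9. Substituting into the circle:
y² − 64 = 0
y = 8 or y = −8, giving (9, 8) and (9, −8).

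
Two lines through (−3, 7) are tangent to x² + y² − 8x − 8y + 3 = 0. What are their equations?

5x + 2y = −1 and 2x − 5y = −41

Write the tangent as mx − y + (7 − m·(−3)) = 0 and set its distance from the centre to √29:
(7m − (−3))² = 29(m² + 1)
10m² + 21m − 10 = 0, so m = −5/2 or m = 2/5.
With m = −5/2: 5x + 2y = −1. With m = 2/5: 2x − 5y = −41.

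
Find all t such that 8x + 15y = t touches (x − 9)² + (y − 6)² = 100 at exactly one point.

t = −8 or t = 332

Tangency holds when the distance from the centre (9, 6) to the line equals the radius 10:
|8·9 + 15·6 − t| / √289 = 10
|t − (162)| = 10·17, so t = 332 or t = −8.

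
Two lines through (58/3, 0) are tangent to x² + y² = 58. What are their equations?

3x + 7y = 58 and 3x − 7y = 58

Let a tangent through (58/3, 0) have slope m. Its distance from (0, 0) must equal √58:
[m·(−58/3) − (0)]² = 58(m² + 1)
49m² − 9 = 0, so m = −3/7 or m = 3/7.
With m = −3/7: 3x + 7y = 58. With m = 3/7: 3x − 7y = 58.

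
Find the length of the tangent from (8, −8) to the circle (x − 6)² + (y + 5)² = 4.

The centre is (6, −5) and r = 2. The square of the distance from P to the centre is 4 + 9 = 13.
Power of the point: PT² = |PO|² − r² = 9, so PT = 3.

3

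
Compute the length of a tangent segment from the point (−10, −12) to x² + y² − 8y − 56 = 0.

2√71

With centre O = (0, 4), |OP|² = 356 and r² = 72.
By the tangent–radius right angle, tangent length = √(|PO|² − r²) = √284 = 2√71.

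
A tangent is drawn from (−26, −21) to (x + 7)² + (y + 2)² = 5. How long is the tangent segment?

√717

Centre (−7, −2), r² = 5. |PO|² = (−19)² + (−19)² = 722.
By the tangent–radius right angle, tangent length = √(|PO|² − r²) = √717.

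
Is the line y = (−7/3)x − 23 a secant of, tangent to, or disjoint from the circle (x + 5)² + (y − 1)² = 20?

d² = (7·(−5) + 3·1 − (−69))²/58 = 1369/58; r² = 20.
Since d² > r², the line lies outside the circle.

disjoint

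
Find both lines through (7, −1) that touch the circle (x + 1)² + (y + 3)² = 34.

3x + 5y = 16 and 5x − 3y = 38

Write the tangent as mx − y + (−1 − m·(7)) = 0 and set its distance from the centre to √34:
(−8m − (−2))² = 34(m² + 1)
15m² − 16m − 15 = 0, so m = −3/5 or m = 5/3.
Through (7, −1) these give 3x + 5y = 16 and 5x − 3y = 38.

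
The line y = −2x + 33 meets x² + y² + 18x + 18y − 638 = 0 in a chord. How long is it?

8√5

Centre (−9, −9), r² = 800. Perpendicular distance d from centre to line = |−60| / √5 = 60/√5.
Half the chord is √(r² − d²) = √(80), so the full chord is 8√5.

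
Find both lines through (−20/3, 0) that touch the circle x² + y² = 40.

Write the tangent as mx − y + (0 − m·(−20/3)) = 0 and set its distance from the centre to 2√10:
(20/3m − (0))² = 40(m² + 1)
m² − 9 = 0, so m = 3 or m = −3.
With m = 3: 3x − y = −20. With m = −3: 3x + y = −20.

3x − y = −20 and 3x + y = −20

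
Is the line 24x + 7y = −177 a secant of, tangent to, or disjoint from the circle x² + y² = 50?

disjoint

Centre (0, 0), r² = 50. Distance² from centre to line = (177)²/625 = 31329/625.
Since d² > r², the line lies outside the circle.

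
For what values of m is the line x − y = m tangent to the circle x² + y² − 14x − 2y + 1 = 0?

The line touches the circle iff its distance from (7, 1) is 7:
|1·7 − 1·1 − m| / √2 = 7
|m − (6)| = 7√2.

m = 6 ± 7√2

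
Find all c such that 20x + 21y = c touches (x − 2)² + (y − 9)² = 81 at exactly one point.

Tangency holds when the distance from the centre (2, 9) to the line equals the radius 9:
|20·2 + 21·9 − c| / √841 = 9
|c − (229)| = 9·29, so c = 490 or c = −32.

c = −32 or c = 490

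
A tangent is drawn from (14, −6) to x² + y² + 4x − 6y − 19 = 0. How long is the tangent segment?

√305

Centre (−2, 3), r² = 32. |PO|² = (16)² + (−9)² = 337.
By the tangent–radius right angle, tangent length = √(|PO|² − r²) = √305.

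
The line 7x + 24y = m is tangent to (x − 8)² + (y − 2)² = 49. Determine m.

m = −71 or m = 279

The line touches the circle iff its distance from (8, 2) is 7:
|7·8 + 24·2 − m| / √625 = 7
|m − (104)| = 7·25, so m = 279 or m = −71.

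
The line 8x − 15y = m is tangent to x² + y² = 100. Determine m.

For a tangent, require d(centre, line) = r = 10.
|8·0 − 15·0 − m| / √289 = 10
|m| = 10·17, so m = 170 or m = −170.

m = −170 or m = 170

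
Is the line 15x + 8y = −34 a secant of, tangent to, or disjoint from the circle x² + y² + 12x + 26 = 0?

disjoint

Centre (−6, 0), r² = 10. Distance² from centre to line = (−56)²/289 = 3136/289.
Since d² > r², the line lies outside the circle.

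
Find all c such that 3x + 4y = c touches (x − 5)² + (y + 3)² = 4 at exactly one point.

For a tangent, require d(centre, line) = r = 2.
|3·5 + 4·(−3) − c| / √25 = 2
|c − (3)| = 2·5, so c = 13 or c = −7.

c = −7 or c = 13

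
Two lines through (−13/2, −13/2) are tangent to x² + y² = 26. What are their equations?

Let a tangent through (−13/2, −13/2) have slope m. Its distance from (0, 0) must equal √26:
(13/2m − (13/2))² = 26(m² + 1)
5m² − 26m + 5 = 0, so m = 1/5 or m = 5.
Through (−13/2, −13/2) these give x − 5y = 26 and 5x − y = −26.

x − 5y = 26 and 5x − y = −26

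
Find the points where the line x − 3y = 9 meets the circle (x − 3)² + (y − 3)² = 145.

(−6, −5) and (15, 2)

Substitute y = (−9 + x)/3:
10x² − 90x − 900 = 0  ⟹  x² − 9x − 90 = 0
x = 15 or x = −6, giving (15, 2) and (−6, −5).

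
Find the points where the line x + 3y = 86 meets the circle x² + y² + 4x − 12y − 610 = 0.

(−7, 31) and (17, 23)

Substitute y = (86 − x)/3:
10x² − 100x − 1190 = 0  ⟹  x² − 10x − 119 = 0
x = 17 or x = −7, giving (17, 23) and (−7, 31).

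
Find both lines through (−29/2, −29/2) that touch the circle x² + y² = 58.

3x − 7y = 58 and 7x − 3y = −58

Write the tangent as mx − y + (−29/2 − m·(−29/2)) = 0 and set its distance from the centre to √58:
(29/2m − (29/2))² = 58(m² + 1)
21m² − 58m + 21 = 0, so m = 3/7 or m = 7/3.
Through (−29/2, −29/2) these give 3x − 7y = 58 and 7x − 3y = −58.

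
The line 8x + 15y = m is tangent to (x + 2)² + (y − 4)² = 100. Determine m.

For a tangent, require d(centre, line) = r = 10.
|8·(−2) + 15·4 − m| / √289 = 10
|m − (44)| = 10·17, so m = 214 or m = −126.

m = −126 or m = 214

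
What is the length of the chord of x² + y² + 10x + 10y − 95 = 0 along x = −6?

The distance from (−5, −5) to the line is 1, and r² = 145.
Half the chord is √(r² − d²) = √(144), so the full chord is 24.

24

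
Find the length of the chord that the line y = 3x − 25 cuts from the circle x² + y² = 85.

Substitute y = 3x − 25:
10x² − 150x + 540 = 0  ⟹  x² − 15x + 54 = 0
x = 9 or x = 6, giving (9, 2) and (6, −7).
|(9, 2) − (6, −7)| = √((3)² + (9)²) = 3√10.

3√10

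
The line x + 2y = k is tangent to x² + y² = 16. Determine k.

k = ±4√5

Tangency holds when the distance from the centre (0, 0) to the line equals the radius 4:
|1·0 + 2·0 − k| / √5 = 4
|k| = 4√5.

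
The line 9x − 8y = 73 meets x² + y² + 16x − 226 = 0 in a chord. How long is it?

From the line, y = (−73 + 9x)/8. Substituting:
145x² − 290x − 9135 = 0  ⟹  x² − 2x − 63 = 0
x = 9 or x = −7, giving (9, 1) and (−7, −17).
|(9, 1) − (−7, −17)| = √((16)² + (18)²) = 2√145.

2√145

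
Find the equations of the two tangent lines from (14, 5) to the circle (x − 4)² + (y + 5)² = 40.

x − 3y = −1 and 3x − y = 37

Let a tangent through (14, 5) have slope m. Its distance from (4, −5) must equal 2√10:
[m·(−10) − (−10)]² = 40(m² + 1)
3m² − 10m + 3 = 0, so m = 1/3 or m = 3.
With m = 1/3: x − 3y = −1. With m = 3: 3x − y = 37.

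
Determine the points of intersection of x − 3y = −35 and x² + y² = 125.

Express y = (35 + x)/3 and substitute into the circle:
10x² + 70x + 100 = 0  ⟹  x² + 7x + 10 = 0
x = −2 or x = −5, giving (−2, 11) and (−5, 10).

(−5, 10) and (−2, 11)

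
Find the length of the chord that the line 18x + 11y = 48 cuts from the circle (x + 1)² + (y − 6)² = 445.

2√445

Centre (−1, 6), r² = 445. Perpendicular distance d from centre to line = |0| / √445 = 0/√445.
Half the chord is √(r² − d²) = √(445), so the full chord is 2√445.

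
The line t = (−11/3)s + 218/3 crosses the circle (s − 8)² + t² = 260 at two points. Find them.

Express t = (218 − 11s)/3 and substitute into the circle:
130s² − 4940s + 45760 = 0  ⟹  s² − 38s + 352 = 0
s = 22 or s = 16, giving (22, −8) and (16, 14).

(16, 14) and (22, −8)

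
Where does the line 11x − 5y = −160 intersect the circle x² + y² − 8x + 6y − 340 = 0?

Express y = (160 + 11x)/5 and substitute into the circle:
146x² + 3650x + 21900 = 0  ⟹  x² + 25x + 150 = 0
x = −10 or x = −15, giving (−10, 10) and (−15, −1).

(−15, −1) and (−10, 10)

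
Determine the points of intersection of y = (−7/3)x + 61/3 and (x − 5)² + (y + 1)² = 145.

Express y = (61 − 7x)/3 and substitute into the circle:
58x² − 986x + 3016 = 0  ⟹  x² − 17x + 52 = 0
x = 13 or x = 4, giving (13, −10) and (4, 11).

(4, 11) and (13, −10)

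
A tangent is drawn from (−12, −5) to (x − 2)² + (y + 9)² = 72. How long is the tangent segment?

2√35

The centre is (2, −9) and r = 6√2. The square of the distance from P to the centre is 196 + 16 = 212.
The tangent meets the radius at right angles, so tangent² = |PO|² − r² = 212 − 72 = 140.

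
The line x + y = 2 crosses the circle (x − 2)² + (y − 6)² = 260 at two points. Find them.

(−12, 14) and (10, −8)

Express y = −x + 2 and substitute into the circle:
2x² + 4x − 240 = 0  ⟹  x² + 2x − 120 = 0
x = 10 or x = −12, giving (10, −8) and (−12, 14).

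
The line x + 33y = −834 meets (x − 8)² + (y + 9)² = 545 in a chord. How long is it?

Centre (8, −9), r² = 545. Perpendicular distance d from centre to line = |545| / √1090 = 545/√1090.
Half the chord is √(r² − d²) = √(545/2), so the full chord is √1090.

√1090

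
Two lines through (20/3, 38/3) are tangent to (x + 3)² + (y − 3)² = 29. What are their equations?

A line y − (38/3) = m(x − (20/3)) is tangent when its distance from (−3, 3) is √29:
[m·(−29/3) − (−29/3)]² = 29(m² + 1)
10m² − 29m + 10 = 0, so m = 5/2 or m = 2/5.
Through (20/3, 38/3) these give 5x − 2y = 8 and 2x − 5y = −50.

5x − 2y = 8 and 2x − 5y = −50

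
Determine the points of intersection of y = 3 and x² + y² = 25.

From the line, y = 3. Substituting:
x² − 16 = 0
x = 4 or x = −4, giving (4, 3) and (−4, 3).

(−4, 3) and (4, 3)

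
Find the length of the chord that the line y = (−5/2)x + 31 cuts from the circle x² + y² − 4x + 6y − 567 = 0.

The distance from (2, −3) to the line is 58/√29, and r² = 580.
Half the chord is √(r² − d²) = √(464), so the full chord is 8√29.

8√29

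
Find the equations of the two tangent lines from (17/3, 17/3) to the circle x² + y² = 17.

Write the tangent as mx − y + (17/3 − m·(17/3)) = 0 and set its distance from the centre to √17:
(−17/3m − (−17/3))² = 17(m² + 1)
4m² − 17m + 4 = 0, so m = 4 or m = 1/4.
With m = 4: 4x − y = 17. With m = 1/4: x − 4y = −17.

4x − y = 17 and x − 4y = −17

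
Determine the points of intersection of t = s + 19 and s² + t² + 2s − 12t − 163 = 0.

(−15, 4) and (1, 20)

Substitute t = s + 19:
2s² + 28s − 30 = 0  ⟹  s² + 14s − 15 = 0
s = 1 or s = −15, giving (1, 20) and (−15, 4).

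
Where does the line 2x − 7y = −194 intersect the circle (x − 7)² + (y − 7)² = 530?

Express y = (194 + 2x)/7 and substitute into the circle:
53x² − 106x − 2544 = 0  ⟹  x² − 2x − 48 = 0
x = 8 or x = −6, giving (8, 30) and (−6, 26).

(−6, 26) and (8, 30)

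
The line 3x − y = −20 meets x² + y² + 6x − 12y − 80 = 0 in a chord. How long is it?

Centre (−3, 6), r² = 125. Perpendicular distance d from centre to line = |5| / √10 = 5/√10.
Chord = 2√(r² − d²) = 2·√(245/2) = 7√10.

7√10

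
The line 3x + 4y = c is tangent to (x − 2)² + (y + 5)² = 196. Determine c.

c = −84 or c = 56

For a tangent, require d(centre, line) = r = 14.
|3·2 + 4·(−5) − c| / √25 = 14
|c − (−14)| = 14·5, so c = 56 or c = −84.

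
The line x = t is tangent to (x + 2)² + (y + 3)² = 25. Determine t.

The line touches the circle iff its distance from (−2, −3) is 5:
|1·(−2) + 0·(−3) − t| / √1 = 5
|t − (−2)| = 5, so t = 3 or t = −7.

t = −7 or t = 3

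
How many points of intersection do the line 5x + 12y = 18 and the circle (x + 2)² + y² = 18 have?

2

Substituting the line into the circle gives 169x² + 396x − 1692 = 0.
Δ = 156816 − (−1143792) = 1300608.
Two real roots: the line is a secant.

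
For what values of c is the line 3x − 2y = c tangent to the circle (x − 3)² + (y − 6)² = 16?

The line touches the circle iff its distance from (3, 6) is 4:
|3·3 − 2·6 − c| / √13 = 4
|c − (−3)| = 4√13.

c = −3 ± 4√13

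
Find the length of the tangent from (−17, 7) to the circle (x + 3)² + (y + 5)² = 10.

The centre is (−3, −5) and r = √10. The square of the distance from P to the centre is 196 + 144 = 340.
By the tangent–radius right angle, tangent length = √(|PO|² − r²) = √330.

√330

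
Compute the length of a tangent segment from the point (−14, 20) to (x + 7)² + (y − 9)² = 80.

3√10

Centre (−7, 9), r² = 80. |PO|² = (−7)² + (11)² = 170.
The tangent meets the radius at right angles, so tangent² = |PO|² − r² = 170 − 80 = 90.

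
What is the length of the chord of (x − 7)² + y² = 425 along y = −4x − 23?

Express y = −4x − 23 and substitute into the circle:
17x² + 170x + 153 = 0  ⟹  x² + 10x + 9 = 0
x = −1 or x = −9, giving (−1, −19) and (−9, 13).
Chord length = distance between (−1, −19) and (−9, 13) = √1088 = 8√17.

8√17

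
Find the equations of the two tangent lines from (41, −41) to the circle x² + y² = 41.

4x + 5y = −41 and 5x + 4y = 41

Write the tangent as mx − y + (−41 − m·(41)) = 0 and set its distance from the centre to √41:
(−41m − (41))² = 41(m² + 1)
20m² + 41m + 20 = 0, so m = −4/5 or m = −5/4.
Through (41, −41) these give 4x + 5y = −41 and 5x + 4y = 41.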